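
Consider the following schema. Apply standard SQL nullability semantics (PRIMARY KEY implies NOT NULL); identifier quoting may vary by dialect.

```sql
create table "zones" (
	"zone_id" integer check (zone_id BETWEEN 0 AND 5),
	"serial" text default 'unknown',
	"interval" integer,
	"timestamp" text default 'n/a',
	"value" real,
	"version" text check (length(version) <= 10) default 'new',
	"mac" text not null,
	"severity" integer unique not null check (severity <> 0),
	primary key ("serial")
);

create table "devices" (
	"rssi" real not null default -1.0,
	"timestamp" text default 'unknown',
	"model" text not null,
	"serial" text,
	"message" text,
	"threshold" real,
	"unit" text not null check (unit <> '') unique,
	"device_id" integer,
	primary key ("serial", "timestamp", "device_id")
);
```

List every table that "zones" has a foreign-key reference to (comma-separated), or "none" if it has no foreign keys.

No column in zones has a REFERENCES clause.

none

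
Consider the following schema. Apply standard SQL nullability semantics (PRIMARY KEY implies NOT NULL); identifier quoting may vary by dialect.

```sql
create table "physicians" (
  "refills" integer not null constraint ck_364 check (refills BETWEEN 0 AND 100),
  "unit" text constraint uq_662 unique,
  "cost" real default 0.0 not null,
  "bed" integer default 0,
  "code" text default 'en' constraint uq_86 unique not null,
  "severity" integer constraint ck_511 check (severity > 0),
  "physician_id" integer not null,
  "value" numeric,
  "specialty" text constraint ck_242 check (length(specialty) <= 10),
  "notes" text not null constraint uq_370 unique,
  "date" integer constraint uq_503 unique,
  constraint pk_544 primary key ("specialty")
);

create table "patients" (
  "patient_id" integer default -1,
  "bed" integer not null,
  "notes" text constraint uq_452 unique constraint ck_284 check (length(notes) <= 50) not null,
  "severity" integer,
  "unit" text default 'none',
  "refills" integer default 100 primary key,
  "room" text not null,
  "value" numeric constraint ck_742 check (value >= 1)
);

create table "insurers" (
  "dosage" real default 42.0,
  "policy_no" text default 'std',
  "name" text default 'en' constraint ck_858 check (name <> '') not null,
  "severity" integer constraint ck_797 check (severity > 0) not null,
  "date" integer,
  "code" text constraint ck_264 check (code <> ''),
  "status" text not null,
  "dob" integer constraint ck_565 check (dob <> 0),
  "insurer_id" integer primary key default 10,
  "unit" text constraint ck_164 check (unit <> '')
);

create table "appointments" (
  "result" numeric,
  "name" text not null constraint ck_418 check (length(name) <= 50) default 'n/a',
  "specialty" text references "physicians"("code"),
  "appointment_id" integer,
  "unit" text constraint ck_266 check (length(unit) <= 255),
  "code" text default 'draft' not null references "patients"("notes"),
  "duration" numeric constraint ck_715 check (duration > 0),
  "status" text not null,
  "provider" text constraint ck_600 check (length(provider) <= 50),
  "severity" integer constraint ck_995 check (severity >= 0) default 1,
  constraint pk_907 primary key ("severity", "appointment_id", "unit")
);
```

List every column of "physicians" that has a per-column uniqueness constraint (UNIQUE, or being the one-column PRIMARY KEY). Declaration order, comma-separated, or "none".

- refills: no UNIQUE or single-column PK constraint.
- unit: declared UNIQUE → unique.
- cost: no UNIQUE or single-column PK constraint.
- bed: no UNIQUE or single-column PK constraint.
- code: declared UNIQUE → unique.
- severity: no UNIQUE or single-column PK constraint.
- physician_id: no UNIQUE or single-column PK constraint.
- value: no UNIQUE or single-column PK constraint.
- specialty: single-column PRIMARY KEY → unique.
- notes: declared UNIQUE → unique.
- date: declared UNIQUE → unique.

unit, code, specialty, notes, date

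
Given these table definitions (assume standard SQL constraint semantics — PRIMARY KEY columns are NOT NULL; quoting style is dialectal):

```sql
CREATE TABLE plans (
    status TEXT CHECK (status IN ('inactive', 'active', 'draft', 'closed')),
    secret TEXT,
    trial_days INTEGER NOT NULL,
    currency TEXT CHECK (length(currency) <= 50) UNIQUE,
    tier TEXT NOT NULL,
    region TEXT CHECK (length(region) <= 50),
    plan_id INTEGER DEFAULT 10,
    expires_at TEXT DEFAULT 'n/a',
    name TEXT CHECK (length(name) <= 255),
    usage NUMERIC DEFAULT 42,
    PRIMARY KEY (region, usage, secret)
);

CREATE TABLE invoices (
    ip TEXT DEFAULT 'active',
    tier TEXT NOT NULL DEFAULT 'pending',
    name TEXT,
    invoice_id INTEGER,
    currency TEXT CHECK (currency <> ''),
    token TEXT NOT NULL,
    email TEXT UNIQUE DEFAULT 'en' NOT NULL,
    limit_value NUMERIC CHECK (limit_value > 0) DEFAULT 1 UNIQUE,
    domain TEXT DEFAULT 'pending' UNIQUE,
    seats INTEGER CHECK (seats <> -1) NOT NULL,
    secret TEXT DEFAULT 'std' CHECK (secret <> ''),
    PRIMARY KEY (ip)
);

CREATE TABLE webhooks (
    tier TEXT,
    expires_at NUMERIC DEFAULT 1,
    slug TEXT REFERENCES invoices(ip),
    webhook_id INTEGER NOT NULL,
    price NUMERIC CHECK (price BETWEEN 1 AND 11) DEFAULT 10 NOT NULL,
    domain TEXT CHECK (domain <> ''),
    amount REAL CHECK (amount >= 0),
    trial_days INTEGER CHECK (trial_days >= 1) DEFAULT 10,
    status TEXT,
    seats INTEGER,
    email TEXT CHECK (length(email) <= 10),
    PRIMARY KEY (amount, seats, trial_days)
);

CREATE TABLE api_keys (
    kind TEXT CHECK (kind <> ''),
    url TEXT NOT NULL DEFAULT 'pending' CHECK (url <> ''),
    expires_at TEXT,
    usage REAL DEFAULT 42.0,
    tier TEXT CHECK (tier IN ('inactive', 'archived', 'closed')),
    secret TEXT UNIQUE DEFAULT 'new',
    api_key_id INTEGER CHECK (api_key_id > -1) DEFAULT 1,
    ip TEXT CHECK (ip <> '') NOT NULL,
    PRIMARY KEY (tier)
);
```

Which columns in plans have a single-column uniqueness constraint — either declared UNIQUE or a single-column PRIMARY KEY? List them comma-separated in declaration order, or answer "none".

currency

- status: no UNIQUE or single-column PK constraint.
- secret: part of a composite PRIMARY KEY — only the tuple is unique, not this column on its own.
- trial_days: no UNIQUE or single-column PK constraint.
- currency: declared UNIQUE → unique.
- tier: no UNIQUE or single-column PK constraint.
- region: part of a composite PRIMARY KEY — only the tuple is unique, not this column on its own.
- plan_id: no UNIQUE or single-column PK constraint.
- expires_at: no UNIQUE or single-column PK constraint.
- name: no UNIQUE or single-column PK constraint.
- usage: part of a composite PRIMARY KEY — only the tuple is unique, not this column on its own.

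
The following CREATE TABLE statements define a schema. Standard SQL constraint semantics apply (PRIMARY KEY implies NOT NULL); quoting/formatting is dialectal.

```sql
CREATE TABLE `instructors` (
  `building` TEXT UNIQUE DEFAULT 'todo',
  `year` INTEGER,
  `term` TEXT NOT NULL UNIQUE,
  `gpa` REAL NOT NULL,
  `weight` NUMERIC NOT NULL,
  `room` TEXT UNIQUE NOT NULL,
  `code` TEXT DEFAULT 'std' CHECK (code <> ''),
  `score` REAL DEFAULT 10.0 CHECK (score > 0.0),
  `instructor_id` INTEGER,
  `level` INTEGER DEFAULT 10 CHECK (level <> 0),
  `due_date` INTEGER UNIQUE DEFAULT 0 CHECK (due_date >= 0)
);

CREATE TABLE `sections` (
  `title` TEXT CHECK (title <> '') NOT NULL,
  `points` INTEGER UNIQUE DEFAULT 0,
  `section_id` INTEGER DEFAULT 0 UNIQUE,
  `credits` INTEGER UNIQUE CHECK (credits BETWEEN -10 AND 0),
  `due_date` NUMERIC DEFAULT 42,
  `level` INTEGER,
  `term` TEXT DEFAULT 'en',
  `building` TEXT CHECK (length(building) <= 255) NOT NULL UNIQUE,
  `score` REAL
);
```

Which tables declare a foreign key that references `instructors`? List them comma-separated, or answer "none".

none

No REFERENCES clause anywhere in the schema names instructors.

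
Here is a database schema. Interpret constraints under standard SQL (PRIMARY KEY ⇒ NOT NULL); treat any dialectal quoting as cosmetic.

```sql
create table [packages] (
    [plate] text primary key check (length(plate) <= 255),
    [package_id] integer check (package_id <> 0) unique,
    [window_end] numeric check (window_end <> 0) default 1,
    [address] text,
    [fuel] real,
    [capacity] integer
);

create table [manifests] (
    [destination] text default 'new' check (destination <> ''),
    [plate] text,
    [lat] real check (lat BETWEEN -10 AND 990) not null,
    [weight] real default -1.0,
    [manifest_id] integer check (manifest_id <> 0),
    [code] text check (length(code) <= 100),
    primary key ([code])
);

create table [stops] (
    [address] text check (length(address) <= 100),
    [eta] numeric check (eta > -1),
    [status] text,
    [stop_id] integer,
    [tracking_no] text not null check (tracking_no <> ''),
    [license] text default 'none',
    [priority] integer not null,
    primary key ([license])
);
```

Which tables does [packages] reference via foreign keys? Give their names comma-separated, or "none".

none

No column in packages has a REFERENCES clause.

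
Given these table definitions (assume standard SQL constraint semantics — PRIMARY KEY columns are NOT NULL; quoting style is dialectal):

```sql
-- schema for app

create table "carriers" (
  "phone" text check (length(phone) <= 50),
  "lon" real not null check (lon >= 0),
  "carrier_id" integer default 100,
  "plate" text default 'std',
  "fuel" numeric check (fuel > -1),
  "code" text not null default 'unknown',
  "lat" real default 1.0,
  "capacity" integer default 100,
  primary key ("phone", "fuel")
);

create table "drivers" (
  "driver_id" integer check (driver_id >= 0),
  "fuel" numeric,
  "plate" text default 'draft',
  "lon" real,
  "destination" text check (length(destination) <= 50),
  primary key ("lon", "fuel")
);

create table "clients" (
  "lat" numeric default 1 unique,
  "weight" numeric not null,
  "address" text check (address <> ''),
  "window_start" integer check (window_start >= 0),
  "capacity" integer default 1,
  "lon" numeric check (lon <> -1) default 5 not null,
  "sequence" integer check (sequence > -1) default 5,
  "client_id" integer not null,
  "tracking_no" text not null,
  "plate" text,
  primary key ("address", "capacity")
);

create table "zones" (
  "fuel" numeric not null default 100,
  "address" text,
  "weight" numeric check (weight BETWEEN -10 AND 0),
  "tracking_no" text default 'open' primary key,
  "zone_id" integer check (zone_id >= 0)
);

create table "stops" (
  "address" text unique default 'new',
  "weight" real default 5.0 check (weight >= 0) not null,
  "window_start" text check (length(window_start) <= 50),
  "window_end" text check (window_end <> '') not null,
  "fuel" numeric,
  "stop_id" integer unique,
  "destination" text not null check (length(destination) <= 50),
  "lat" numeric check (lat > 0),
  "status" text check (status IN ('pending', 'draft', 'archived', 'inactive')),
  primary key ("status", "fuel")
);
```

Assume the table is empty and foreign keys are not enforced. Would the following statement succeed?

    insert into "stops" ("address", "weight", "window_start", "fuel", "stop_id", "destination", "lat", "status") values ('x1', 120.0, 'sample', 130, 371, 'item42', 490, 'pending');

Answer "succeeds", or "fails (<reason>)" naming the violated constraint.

fails (NOT NULL on window_end)

window_end is omitted from the column list and has no DEFAULT, so it would receive NULL.
But window_end is declared NOT NULL.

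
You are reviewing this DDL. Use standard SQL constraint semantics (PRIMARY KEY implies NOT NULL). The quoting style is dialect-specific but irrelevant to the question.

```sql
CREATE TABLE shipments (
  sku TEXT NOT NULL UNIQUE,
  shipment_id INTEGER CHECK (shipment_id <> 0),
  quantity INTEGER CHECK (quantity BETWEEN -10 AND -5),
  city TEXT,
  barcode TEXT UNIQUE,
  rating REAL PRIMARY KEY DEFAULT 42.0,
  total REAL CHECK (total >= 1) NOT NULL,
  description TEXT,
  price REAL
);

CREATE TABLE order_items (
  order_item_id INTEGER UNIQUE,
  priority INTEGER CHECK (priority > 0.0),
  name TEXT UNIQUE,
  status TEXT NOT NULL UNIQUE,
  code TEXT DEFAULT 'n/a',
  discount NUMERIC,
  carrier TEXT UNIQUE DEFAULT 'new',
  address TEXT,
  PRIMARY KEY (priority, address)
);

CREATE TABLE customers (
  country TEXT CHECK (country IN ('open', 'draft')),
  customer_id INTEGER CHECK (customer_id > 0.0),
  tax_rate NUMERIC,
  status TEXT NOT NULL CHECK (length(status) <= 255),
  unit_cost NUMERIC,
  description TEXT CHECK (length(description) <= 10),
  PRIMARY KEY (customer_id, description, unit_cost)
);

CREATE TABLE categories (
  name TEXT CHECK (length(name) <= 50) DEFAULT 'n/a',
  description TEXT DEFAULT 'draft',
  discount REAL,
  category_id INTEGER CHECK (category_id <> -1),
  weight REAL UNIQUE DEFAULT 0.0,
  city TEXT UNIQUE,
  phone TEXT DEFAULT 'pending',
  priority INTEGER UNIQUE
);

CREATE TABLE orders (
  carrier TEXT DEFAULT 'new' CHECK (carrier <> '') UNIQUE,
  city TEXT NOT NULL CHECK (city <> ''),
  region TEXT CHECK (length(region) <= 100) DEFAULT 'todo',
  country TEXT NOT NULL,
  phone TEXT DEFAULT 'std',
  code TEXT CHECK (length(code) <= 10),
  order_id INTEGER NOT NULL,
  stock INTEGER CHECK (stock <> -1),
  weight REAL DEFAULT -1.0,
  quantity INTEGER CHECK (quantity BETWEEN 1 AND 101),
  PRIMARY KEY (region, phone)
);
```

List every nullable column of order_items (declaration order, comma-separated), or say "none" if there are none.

- order_item_id: UNIQUE does not imply NOT NULL → nullable.
- priority: part of the PRIMARY KEY, which implies NOT NULL → not nullable.
- name: UNIQUE does not imply NOT NULL → nullable.
- status: declared NOT NULL → not nullable.
- code: DEFAULT only fills an omitted column; an explicit NULL is still allowed → nullable.
- discount: no NOT NULL constraint applies → nullable.
- carrier: UNIQUE does not imply NOT NULL → nullable.
- address: part of the PRIMARY KEY, which implies NOT NULL → not nullable.

order_item_id, name, code, discount, carrier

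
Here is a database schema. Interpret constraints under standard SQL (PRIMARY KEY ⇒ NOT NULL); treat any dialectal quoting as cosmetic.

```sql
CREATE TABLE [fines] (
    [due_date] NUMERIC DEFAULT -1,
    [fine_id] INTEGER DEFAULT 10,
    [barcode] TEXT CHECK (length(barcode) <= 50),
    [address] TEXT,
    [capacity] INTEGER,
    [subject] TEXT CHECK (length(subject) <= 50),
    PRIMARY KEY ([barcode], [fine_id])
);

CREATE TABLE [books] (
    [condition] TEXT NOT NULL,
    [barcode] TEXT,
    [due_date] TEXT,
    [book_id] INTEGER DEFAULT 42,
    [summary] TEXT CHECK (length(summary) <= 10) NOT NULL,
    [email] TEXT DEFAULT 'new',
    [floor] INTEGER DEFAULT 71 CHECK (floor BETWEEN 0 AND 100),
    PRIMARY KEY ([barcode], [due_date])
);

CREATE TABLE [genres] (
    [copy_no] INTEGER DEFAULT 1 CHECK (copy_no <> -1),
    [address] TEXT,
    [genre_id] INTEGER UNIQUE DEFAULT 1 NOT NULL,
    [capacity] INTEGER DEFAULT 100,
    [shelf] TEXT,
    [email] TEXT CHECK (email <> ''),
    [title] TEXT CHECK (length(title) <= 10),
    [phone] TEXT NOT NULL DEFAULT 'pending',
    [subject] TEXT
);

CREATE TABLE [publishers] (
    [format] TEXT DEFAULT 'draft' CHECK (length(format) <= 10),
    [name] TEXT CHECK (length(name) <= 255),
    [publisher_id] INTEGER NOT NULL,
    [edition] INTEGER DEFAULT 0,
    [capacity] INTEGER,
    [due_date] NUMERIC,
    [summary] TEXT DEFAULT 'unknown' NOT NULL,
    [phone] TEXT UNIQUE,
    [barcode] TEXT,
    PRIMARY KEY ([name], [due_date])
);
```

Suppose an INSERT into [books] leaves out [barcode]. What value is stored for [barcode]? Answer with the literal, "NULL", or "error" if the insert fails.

error

barcode has no DEFAULT clause.
Omitting it would insert NULL, but it is part of the PRIMARY KEY, so the INSERT fails.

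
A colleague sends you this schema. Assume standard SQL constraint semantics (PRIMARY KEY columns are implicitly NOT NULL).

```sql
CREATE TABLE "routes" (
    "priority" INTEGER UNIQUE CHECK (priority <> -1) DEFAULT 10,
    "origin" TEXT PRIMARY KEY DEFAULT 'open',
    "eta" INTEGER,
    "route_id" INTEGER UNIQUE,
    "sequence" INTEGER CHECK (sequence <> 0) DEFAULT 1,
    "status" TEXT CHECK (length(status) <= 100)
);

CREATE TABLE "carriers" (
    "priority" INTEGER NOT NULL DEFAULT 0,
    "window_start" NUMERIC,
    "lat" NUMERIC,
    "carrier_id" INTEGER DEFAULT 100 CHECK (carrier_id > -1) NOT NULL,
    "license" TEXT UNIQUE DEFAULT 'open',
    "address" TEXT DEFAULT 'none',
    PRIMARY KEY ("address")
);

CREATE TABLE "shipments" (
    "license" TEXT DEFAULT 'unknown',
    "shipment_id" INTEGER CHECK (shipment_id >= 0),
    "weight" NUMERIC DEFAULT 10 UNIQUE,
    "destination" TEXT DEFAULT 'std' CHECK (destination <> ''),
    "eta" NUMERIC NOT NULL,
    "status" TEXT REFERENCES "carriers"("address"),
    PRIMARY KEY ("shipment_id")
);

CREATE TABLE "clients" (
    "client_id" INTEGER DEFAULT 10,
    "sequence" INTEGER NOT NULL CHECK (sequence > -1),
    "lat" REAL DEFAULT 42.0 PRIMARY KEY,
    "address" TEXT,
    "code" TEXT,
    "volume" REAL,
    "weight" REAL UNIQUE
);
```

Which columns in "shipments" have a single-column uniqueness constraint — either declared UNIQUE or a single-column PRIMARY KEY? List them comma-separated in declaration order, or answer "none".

- license: no UNIQUE or single-column PK constraint.
- shipment_id: single-column PRIMARY KEY → unique.
- weight: declared UNIQUE → unique.
- destination: no UNIQUE or single-column PK constraint.
- eta: no UNIQUE or single-column PK constraint.
- status: no UNIQUE or single-column PK constraint.

shipment_id, weight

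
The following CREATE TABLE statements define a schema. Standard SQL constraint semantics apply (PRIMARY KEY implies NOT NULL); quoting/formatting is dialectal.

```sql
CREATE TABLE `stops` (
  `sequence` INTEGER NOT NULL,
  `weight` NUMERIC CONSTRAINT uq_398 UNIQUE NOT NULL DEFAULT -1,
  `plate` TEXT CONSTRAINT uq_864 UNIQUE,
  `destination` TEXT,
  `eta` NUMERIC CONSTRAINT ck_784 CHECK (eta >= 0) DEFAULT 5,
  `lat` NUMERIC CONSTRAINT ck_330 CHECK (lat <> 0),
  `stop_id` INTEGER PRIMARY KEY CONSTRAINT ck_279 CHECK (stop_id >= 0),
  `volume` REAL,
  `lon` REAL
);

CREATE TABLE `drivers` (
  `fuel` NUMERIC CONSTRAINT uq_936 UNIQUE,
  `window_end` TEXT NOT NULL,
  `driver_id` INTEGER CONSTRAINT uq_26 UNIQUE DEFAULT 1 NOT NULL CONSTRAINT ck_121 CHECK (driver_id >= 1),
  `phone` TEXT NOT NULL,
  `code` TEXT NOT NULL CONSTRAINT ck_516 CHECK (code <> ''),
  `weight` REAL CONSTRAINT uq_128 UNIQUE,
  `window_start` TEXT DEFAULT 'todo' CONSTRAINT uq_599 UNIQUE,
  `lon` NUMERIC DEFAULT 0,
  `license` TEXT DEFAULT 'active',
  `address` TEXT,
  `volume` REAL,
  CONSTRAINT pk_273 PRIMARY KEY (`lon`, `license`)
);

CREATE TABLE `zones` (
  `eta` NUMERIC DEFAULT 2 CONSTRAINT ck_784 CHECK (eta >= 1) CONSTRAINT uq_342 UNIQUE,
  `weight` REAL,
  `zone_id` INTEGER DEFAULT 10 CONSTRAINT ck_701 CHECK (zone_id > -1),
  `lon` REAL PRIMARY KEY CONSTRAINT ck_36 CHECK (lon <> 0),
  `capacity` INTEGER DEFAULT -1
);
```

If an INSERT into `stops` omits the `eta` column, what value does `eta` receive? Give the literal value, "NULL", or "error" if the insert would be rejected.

5

eta has an explicit DEFAULT 5.
When the column is omitted from an INSERT, that default is used.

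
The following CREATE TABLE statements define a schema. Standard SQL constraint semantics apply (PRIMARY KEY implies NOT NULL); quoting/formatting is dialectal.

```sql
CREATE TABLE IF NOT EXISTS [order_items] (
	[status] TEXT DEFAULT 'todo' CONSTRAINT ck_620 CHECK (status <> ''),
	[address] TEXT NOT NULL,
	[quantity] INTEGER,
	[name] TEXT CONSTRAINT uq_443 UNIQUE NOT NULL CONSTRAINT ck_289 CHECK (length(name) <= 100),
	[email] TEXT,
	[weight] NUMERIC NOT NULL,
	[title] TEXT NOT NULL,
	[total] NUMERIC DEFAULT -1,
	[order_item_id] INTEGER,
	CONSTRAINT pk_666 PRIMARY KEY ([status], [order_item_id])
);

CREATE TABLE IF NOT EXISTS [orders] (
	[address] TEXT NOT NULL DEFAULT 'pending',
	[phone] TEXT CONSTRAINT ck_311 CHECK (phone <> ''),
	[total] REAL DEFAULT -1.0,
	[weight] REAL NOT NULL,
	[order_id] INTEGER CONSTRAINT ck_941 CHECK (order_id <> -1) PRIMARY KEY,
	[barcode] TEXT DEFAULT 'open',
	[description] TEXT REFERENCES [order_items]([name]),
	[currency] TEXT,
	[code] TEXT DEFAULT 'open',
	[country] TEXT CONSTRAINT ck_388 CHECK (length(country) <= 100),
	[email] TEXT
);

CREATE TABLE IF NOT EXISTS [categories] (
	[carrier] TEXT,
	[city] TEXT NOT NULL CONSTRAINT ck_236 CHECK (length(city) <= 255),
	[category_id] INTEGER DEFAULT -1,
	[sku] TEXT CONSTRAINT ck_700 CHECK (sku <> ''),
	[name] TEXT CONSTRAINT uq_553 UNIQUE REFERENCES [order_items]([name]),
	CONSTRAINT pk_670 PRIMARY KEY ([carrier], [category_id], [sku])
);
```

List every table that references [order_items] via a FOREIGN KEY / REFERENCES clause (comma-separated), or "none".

- orders.description references order_items(name).
- categories.name references order_items(name).

orders, categories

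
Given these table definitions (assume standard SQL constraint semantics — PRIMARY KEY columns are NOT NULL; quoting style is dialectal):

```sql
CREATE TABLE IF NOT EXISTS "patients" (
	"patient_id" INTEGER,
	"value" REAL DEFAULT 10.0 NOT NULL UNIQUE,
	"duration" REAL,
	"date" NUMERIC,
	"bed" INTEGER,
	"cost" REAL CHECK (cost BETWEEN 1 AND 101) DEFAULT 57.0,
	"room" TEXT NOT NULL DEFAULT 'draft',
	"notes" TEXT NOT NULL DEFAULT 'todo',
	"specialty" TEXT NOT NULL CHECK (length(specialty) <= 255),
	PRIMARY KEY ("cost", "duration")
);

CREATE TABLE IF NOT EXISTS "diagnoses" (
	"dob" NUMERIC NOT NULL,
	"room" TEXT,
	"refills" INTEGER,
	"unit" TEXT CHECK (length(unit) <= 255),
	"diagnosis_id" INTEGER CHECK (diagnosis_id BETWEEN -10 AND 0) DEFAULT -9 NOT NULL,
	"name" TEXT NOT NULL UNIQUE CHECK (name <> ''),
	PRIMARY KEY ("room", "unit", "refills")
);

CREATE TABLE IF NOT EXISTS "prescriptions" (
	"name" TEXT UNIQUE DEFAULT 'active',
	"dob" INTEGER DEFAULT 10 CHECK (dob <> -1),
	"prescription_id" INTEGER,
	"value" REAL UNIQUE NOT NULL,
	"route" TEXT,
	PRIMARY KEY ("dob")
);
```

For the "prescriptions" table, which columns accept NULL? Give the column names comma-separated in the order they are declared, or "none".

name, prescription_id, route

- name: UNIQUE does not imply NOT NULL → nullable.
- dob: part of the PRIMARY KEY, which implies NOT NULL → not nullable.
- prescription_id: no NOT NULL constraint applies → nullable.
- value: declared NOT NULL → not nullable.
- route: no NOT NULL constraint applies → nullable.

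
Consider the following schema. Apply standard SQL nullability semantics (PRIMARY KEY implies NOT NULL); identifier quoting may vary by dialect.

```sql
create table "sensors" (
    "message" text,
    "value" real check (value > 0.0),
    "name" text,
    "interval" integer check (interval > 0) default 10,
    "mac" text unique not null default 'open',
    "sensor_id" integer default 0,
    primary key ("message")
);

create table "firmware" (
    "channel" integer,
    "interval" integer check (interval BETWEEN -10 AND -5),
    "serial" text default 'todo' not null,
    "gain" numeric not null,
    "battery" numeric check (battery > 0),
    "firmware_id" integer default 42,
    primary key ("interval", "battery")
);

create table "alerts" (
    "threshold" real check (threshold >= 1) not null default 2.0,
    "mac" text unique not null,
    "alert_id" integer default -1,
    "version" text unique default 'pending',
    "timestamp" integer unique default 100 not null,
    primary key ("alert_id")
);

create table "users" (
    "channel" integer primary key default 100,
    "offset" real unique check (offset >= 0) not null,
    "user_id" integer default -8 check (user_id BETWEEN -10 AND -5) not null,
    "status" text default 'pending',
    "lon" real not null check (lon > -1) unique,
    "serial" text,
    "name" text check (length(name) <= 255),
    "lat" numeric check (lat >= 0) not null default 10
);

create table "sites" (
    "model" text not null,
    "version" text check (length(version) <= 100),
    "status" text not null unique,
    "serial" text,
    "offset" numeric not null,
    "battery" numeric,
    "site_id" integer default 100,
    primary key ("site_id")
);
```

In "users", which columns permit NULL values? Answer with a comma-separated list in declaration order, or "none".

status, serial, name

- channel: part of the PRIMARY KEY, which implies NOT NULL → not nullable.
- offset: declared NOT NULL → not nullable.
- user_id: declared NOT NULL → not nullable.
- status: DEFAULT only fills an omitted column; an explicit NULL is still allowed → nullable.
- lon: declared NOT NULL → not nullable.
- serial: no NOT NULL constraint applies → nullable.
- name: CHECK does not forbid NULL (a CHECK constraint passes when its expression is NULL) → nullable.
- lat: declared NOT NULL → not nullable.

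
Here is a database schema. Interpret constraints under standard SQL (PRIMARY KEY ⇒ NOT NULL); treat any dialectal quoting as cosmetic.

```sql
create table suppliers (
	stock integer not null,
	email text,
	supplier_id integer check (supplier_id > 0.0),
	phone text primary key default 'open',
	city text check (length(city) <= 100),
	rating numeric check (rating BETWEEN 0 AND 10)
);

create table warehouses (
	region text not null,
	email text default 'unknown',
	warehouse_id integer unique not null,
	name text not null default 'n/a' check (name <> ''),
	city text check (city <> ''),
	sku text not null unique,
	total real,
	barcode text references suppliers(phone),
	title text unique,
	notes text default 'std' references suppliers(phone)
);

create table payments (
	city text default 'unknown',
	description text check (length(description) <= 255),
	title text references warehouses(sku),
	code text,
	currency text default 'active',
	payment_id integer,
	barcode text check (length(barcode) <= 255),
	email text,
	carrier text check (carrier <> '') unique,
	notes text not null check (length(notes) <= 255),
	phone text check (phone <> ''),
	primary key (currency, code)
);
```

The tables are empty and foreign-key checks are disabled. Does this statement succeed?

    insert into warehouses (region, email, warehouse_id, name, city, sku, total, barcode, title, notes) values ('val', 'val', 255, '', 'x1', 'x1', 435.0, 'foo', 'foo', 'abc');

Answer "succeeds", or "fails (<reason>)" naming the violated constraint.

fails (CHECK on name)

The value '' for name violates CHECK (name <> '').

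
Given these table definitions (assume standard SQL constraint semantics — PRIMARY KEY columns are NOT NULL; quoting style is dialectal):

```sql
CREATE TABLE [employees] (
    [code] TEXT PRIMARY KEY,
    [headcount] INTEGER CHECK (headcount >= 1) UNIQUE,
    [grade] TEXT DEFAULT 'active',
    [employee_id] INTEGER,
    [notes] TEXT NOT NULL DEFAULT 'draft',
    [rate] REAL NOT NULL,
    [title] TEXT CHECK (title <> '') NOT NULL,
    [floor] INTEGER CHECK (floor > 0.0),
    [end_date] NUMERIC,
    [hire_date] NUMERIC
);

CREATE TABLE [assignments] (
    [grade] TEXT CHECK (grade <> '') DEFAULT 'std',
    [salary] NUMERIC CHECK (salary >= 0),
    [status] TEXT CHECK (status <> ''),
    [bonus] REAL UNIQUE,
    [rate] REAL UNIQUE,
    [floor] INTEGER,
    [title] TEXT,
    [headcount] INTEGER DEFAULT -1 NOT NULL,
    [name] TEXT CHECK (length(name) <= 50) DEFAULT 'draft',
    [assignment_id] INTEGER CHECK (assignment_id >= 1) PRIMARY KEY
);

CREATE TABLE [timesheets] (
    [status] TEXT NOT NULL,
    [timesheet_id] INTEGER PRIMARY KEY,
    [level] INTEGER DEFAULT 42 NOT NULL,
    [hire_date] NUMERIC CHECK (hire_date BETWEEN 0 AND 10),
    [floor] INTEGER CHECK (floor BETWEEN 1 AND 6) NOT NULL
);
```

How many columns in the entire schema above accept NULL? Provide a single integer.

employees: 6 nullable (headcount, grade, employee_id, floor, end_date, hire_date — PK (code) and explicit NOT NULL columns excluded).
assignments: 8 nullable (grade, salary, status, bonus, rate, floor, title, name — PK (assignment_id) and explicit NOT NULL columns excluded).
timesheets: 1 nullable (hire_date — PK (timesheet_id) and explicit NOT NULL columns excluded).
Total: 6 + 8 + 1 = 15.

15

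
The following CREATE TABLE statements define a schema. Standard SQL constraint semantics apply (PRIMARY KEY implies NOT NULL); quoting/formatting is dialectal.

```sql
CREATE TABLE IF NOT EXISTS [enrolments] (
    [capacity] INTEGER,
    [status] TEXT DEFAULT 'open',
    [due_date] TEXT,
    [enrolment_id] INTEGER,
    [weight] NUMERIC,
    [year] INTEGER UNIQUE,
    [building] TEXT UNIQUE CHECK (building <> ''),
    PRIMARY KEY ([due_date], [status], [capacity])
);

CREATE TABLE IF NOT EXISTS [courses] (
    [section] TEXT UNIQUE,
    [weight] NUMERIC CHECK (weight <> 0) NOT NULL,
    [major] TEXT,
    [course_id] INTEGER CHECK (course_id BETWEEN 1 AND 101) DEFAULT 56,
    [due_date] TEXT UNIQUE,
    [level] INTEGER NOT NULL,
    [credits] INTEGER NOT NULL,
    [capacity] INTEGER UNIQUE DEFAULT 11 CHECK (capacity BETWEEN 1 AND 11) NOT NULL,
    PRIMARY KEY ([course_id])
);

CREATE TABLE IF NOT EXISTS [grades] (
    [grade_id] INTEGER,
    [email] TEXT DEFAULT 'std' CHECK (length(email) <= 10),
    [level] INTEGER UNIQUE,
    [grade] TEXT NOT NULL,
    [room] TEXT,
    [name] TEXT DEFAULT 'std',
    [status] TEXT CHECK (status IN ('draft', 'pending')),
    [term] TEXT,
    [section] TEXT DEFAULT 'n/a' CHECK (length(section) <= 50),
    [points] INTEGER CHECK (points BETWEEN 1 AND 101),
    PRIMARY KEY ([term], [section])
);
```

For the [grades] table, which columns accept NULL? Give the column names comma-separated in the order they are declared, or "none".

grade_id, email, level, room, name, status, points

- grade_id: no NOT NULL constraint applies → nullable.
- email: CHECK does not forbid NULL (a CHECK constraint passes when its expression is NULL) → nullable.
- level: UNIQUE does not imply NOT NULL → nullable.
- grade: declared NOT NULL → not nullable.
- room: no NOT NULL constraint applies → nullable.
- name: DEFAULT only fills an omitted column; an explicit NULL is still allowed → nullable.
- status: CHECK does not forbid NULL (a CHECK constraint passes when its expression is NULL) → nullable.
- term: part of the PRIMARY KEY, which implies NOT NULL → not nullable.
- section: part of the PRIMARY KEY, which implies NOT NULL → not nullable.
- points: CHECK does not forbid NULL (a CHECK constraint passes when its expression is NULL) → nullable.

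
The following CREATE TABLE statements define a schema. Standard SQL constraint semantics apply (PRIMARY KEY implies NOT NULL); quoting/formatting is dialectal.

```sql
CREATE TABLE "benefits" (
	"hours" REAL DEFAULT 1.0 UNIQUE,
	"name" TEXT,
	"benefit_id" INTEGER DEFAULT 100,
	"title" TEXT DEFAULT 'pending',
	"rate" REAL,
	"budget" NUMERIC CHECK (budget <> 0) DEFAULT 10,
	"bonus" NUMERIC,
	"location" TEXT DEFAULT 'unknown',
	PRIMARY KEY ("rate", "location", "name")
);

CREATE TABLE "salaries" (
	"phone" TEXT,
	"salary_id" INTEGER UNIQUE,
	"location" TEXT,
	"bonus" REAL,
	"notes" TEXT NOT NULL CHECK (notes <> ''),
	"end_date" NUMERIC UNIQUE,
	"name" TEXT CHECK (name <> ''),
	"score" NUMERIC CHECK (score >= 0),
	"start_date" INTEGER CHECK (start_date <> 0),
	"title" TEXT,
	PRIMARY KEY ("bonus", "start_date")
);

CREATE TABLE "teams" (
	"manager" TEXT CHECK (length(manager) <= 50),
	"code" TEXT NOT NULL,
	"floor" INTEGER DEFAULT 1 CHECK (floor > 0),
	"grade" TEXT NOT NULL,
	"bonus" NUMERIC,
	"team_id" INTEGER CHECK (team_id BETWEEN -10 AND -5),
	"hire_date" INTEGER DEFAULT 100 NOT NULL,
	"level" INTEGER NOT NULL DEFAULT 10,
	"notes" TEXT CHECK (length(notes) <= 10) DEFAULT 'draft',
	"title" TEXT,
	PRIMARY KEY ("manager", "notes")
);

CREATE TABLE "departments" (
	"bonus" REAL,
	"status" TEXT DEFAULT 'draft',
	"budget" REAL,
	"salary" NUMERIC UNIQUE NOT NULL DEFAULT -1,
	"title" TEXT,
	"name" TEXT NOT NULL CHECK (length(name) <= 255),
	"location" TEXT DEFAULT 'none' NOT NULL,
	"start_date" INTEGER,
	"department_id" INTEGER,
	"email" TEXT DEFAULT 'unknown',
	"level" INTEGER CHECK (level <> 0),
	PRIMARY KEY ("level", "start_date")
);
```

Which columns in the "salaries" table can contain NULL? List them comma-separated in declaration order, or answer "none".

phone, salary_id, location, end_date, name, score, title

- phone: no NOT NULL constraint applies → nullable.
- salary_id: UNIQUE does not imply NOT NULL → nullable.
- location: no NOT NULL constraint applies → nullable.
- bonus: part of the PRIMARY KEY, which implies NOT NULL → not nullable.
- notes: declared NOT NULL → not nullable.
- end_date: UNIQUE does not imply NOT NULL → nullable.
- name: CHECK does not forbid NULL (a CHECK constraint passes when its expression is NULL) → nullable.
- score: CHECK does not forbid NULL (a CHECK constraint passes when its expression is NULL) → nullable.
- start_date: part of the PRIMARY KEY, which implies NOT NULL → not nullable.
- title: no NOT NULL constraint applies → nullable.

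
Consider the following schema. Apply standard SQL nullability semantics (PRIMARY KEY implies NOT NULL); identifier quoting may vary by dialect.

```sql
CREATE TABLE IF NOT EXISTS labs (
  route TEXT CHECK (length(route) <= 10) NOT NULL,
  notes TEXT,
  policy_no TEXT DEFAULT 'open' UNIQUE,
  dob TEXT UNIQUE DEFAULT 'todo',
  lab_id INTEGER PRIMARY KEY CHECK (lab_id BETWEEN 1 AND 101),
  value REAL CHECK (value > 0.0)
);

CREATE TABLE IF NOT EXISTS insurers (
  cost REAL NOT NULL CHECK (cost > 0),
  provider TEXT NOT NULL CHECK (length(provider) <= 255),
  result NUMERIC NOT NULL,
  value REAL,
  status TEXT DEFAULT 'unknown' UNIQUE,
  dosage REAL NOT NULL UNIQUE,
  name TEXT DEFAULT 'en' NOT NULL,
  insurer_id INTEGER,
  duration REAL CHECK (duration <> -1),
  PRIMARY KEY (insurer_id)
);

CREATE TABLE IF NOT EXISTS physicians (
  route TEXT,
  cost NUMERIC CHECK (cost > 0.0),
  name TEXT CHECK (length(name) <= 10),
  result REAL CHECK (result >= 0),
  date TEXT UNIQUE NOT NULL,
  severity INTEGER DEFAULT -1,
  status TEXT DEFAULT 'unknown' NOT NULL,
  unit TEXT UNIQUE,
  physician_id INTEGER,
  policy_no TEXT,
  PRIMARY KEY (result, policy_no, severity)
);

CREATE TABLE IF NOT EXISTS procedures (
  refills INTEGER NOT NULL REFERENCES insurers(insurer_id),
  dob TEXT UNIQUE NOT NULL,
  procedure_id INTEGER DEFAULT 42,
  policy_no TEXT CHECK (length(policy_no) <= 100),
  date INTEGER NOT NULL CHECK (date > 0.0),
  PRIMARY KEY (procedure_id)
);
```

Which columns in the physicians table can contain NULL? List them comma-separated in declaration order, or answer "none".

- route: no NOT NULL constraint applies → nullable.
- cost: CHECK does not forbid NULL (a CHECK constraint passes when its expression is NULL) → nullable.
- name: CHECK does not forbid NULL (a CHECK constraint passes when its expression is NULL) → nullable.
- result: part of the PRIMARY KEY, which implies NOT NULL → not nullable.
- date: declared NOT NULL → not nullable.
- severity: part of the PRIMARY KEY, which implies NOT NULL → not nullable.
- status: declared NOT NULL → not nullable.
- unit: UNIQUE does not imply NOT NULL → nullable.
- physician_id: no NOT NULL constraint applies → nullable.
- policy_no: part of the PRIMARY KEY, which implies NOT NULL → not nullable.

route, cost, name, unit, physician_id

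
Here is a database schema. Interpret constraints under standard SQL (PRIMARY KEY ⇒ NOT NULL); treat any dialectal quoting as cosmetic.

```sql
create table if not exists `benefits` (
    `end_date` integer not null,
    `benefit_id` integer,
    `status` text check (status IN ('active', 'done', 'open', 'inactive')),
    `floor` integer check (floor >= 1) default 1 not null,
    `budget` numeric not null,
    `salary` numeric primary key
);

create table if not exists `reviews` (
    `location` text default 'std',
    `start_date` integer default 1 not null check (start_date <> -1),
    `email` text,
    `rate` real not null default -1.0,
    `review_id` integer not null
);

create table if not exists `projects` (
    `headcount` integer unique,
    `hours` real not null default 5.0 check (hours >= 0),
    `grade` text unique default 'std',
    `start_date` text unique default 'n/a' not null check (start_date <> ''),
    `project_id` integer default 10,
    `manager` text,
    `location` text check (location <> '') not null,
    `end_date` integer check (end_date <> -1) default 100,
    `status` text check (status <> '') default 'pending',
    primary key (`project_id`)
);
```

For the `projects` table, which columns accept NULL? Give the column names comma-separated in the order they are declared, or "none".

headcount, grade, manager, end_date, status

- headcount: UNIQUE does not imply NOT NULL → nullable.
- hours: declared NOT NULL → not nullable.
- grade: UNIQUE does not imply NOT NULL → nullable.
- start_date: declared NOT NULL → not nullable.
- project_id: part of the PRIMARY KEY, which implies NOT NULL → not nullable.
- manager: no NOT NULL constraint applies → nullable.
- location: declared NOT NULL → not nullable.
- end_date: CHECK does not forbid NULL (a CHECK constraint passes when its expression is NULL) → nullable.
- status: CHECK does not forbid NULL (a CHECK constraint passes when its expression is NULL) → nullable.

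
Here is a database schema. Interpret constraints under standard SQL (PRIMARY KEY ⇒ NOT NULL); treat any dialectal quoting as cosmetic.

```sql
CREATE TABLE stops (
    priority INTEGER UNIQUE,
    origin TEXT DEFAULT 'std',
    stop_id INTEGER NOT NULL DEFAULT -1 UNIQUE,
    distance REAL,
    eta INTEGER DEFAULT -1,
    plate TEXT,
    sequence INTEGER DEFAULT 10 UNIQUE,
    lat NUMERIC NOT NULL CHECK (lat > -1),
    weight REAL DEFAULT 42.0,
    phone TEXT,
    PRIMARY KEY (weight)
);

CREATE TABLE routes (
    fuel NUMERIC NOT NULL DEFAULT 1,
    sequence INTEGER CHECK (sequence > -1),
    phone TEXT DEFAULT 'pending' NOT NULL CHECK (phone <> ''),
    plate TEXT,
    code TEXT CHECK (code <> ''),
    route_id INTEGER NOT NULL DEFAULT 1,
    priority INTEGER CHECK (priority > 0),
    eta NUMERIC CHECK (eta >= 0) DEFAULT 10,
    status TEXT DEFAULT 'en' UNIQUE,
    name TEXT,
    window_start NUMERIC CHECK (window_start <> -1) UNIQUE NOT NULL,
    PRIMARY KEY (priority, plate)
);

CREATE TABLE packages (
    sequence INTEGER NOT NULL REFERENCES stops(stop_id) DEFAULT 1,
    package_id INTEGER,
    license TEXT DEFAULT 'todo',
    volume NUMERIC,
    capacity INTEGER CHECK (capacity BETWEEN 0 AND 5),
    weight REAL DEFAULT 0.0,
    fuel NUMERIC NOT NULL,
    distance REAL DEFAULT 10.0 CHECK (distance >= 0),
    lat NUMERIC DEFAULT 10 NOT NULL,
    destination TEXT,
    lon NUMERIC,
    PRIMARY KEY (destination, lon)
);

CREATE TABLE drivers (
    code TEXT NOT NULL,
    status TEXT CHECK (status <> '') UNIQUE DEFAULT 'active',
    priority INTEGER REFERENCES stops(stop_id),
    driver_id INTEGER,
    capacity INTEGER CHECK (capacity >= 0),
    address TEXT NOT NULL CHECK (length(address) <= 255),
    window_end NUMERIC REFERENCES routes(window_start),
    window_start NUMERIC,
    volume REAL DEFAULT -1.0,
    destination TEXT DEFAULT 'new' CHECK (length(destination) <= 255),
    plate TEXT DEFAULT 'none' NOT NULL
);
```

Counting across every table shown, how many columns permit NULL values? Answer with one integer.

stops: 7 nullable (priority, origin, distance, eta, plate, sequence, phone — PK (weight) and explicit NOT NULL columns excluded).
routes: 5 nullable (sequence, code, eta, status, name — PK (priority, plate) and explicit NOT NULL columns excluded).
packages: 6 nullable (package_id, license, volume, capacity, weight, distance — PK (destination, lon) and explicit NOT NULL columns excluded).
drivers: 8 nullable (status, priority, driver_id, capacity, window_end, window_start, volume, destination — PK none and explicit NOT NULL columns excluded).
Total: 7 + 5 + 6 + 8 = 26.

26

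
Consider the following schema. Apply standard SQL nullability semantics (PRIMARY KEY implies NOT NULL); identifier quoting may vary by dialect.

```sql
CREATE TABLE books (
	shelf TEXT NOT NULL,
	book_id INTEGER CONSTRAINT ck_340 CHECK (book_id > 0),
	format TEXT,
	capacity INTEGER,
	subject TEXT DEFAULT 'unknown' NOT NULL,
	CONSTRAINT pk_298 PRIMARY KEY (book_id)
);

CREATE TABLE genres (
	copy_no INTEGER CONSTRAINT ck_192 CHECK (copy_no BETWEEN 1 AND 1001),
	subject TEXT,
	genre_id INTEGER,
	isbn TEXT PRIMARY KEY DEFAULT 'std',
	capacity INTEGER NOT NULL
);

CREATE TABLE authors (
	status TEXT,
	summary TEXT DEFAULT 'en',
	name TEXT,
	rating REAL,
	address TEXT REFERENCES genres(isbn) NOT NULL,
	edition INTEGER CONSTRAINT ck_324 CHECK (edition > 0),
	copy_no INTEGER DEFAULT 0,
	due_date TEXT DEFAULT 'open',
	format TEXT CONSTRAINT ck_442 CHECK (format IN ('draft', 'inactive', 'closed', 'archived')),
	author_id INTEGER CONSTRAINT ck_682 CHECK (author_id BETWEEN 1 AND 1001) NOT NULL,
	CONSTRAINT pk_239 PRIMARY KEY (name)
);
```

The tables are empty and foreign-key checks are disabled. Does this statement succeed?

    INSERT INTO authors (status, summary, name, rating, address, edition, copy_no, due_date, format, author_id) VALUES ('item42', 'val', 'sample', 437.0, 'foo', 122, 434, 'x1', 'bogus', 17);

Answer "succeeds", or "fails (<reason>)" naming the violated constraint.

fails (CHECK on format)

The value 'bogus' for format violates CHECK (format IN ('draft', 'inactive', 'closed', 'archived')).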